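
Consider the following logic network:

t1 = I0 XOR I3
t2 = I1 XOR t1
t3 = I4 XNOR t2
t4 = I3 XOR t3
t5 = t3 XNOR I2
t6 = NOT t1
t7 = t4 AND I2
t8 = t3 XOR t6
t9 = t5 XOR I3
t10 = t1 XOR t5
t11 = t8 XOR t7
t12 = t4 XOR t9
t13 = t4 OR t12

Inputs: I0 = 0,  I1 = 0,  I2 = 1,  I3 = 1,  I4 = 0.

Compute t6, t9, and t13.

t6 = 0, t9 = 1, t13 = 1

t1 = I0 XOR I3 = 0 XOR 1 = 1
t2 = I1 XOR t1 = 0 XOR 1 = 1
t3 = I4 XNOR t2 = 0 XNOR 1 = 0
t4 = I3 XOR t3 = 1 XOR 0 = 1
t5 = t3 XNOR I2 = 0 XNOR 1 = 0
t6 = NOT t1 = NOT 1 = 0
t9 = t5 XOR I3 = 0 XOR 1 = 1
t12 = t4 XOR t9 = 1 XOR 1 = 0
t13 = t4 OR t12 = 1 OR 0 = 1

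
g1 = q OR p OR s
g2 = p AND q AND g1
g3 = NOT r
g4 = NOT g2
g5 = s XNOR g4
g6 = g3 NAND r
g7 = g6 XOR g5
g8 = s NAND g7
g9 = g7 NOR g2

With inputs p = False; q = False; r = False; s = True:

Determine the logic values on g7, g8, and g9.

g1 = q OR p OR s = False OR False OR True = True
g2 = p AND q AND g1 = False AND False AND True = False
g3 = NOT r = NOT False = True
g4 = NOT g2 = NOT False = True
g5 = s XNOR g4 = True XNOR True = True
g6 = g3 NAND r = True NAND False = True
g7 = g6 XOR g5 = True XOR True = False
g8 = s NAND g7 = True NAND False = True
g9 = g7 NOR g2 = False NOR False = True

g7 = False, g8 = True, g9 = True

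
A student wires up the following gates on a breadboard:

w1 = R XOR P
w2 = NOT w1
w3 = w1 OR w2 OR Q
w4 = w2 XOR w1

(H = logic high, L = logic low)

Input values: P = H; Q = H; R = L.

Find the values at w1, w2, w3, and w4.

w1 = H, w2 = L, w3 = H, w4 = H

w1 = R XOR P = L XOR H = H
w2 = NOT w1 = NOT H = L
w3 = w1 OR w2 OR Q = H OR L OR H = H
w4 = w2 XOR w1 = L XOR H = H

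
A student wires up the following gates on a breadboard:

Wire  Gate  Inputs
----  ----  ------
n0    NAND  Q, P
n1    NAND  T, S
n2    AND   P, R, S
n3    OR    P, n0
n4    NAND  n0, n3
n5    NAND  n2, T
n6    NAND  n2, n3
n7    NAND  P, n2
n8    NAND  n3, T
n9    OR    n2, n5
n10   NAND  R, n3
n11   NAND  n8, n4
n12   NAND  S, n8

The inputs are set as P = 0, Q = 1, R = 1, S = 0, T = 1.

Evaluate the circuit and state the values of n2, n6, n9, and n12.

n2 = 0  n6 = 1  n9 = 1  n12 = 1

n0 = Q NAND P = 1 NAND 0 = 1
n2 = P AND R AND S = 0 AND 1 AND 0 = 0
n3 = P OR n0 = 0 OR 1 = 1
n5 = n2 NAND T = 0 NAND 1 = 1
n6 = n2 NAND n3 = 0 NAND 1 = 1
n8 = n3 NAND T = 1 NAND 1 = 0
n9 = n2 OR n5 = 0 OR 1 = 1
n12 = S NAND n8 = 0 NAND 0 = 1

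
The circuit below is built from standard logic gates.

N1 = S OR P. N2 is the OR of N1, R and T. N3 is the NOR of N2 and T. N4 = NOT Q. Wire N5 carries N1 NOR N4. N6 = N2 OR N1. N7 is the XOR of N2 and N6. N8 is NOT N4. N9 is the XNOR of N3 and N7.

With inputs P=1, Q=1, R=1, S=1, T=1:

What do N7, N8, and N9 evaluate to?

N7 = 0, N8 = 1, N9 = 1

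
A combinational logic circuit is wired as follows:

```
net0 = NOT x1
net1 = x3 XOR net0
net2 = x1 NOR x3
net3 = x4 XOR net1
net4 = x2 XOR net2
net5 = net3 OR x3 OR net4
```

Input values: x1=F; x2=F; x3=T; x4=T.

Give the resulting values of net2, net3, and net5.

net0 = NOT x1 = NOT F = T
net1 = x3 XOR net0 = T XOR T = F
net2 = x1 NOR x3 = F NOR T = F
net3 = x4 XOR net1 = T XOR F = T
net4 = x2 XOR net2 = F XOR F = F
net5 = net3 OR x3 OR net4 = T OR T OR F = T

net2 = F, net3 = T, net5 = T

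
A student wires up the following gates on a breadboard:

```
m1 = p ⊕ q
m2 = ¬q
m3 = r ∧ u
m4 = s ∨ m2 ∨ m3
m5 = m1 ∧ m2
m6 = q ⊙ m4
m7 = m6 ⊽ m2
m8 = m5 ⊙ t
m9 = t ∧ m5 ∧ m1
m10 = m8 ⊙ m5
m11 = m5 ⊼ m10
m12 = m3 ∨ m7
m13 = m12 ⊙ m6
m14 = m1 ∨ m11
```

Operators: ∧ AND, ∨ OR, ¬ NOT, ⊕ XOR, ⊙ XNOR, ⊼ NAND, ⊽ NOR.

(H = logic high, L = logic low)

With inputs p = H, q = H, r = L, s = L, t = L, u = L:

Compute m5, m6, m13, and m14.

m5 = L, m6 = L, m13 = L, m14 = H

m1 = p XOR q = H XOR H = L
m2 = NOT q = NOT H = L
m3 = r AND u = L AND L = L
m4 = s OR m2 OR m3 = L OR L OR L = L
m5 = m1 AND m2 = L AND L = L
m6 = q XNOR m4 = H XNOR L = L
m7 = m6 NOR m2 = L NOR L = H
m8 = m5 XNOR t = L XNOR L = H
m10 = m8 XNOR m5 = H XNOR L = L
m11 = m5 NAND m10 = L NAND L = H
m12 = m3 OR m7 = L OR H = H
m13 = m12 XNOR m6 = H XNOR L = L
m14 = m1 OR m11 = L OR H = H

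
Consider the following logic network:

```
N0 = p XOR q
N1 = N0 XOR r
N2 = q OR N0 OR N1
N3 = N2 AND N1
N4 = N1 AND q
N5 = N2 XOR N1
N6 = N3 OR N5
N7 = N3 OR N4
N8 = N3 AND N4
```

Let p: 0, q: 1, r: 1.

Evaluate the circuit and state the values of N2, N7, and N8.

N2 = 1  N7 = 0  N8 = 0

N0 = p XOR q = 0 XOR 1 = 1
N1 = N0 XOR r = 1 XOR 1 = 0
N2 = q OR N0 OR N1 = 1 OR 1 OR 0 = 1
N3 = N2 AND N1 = 1 AND 0 = 0
N4 = N1 AND q = 0 AND 1 = 0
N7 = N3 OR N4 = 0 OR 0 = 0
N8 = N3 AND N4 = 0 AND 0 = 0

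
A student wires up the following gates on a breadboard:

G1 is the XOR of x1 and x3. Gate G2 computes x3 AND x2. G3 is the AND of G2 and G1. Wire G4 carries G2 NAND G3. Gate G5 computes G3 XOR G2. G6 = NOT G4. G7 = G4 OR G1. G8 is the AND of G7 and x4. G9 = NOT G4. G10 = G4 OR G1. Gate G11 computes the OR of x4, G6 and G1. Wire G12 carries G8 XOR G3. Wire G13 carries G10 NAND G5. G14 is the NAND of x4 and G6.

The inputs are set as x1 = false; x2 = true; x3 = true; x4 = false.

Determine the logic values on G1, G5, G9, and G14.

G1 = true; G5 = false; G9 = true; G14 = true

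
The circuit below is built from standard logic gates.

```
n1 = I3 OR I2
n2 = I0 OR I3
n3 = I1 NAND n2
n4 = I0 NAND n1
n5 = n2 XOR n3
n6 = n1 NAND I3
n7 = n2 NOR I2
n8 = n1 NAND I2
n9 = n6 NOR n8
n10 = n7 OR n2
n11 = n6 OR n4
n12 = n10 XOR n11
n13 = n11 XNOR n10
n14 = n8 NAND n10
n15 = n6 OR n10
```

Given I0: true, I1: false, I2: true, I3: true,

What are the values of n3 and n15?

n1 = I3 OR I2 = true OR true = true
n2 = I0 OR I3 = true OR true = true
n3 = I1 NAND n2 = false NAND true = true
n6 = n1 NAND I3 = true NAND true = false
n7 = n2 NOR I2 = true NOR true = false
n10 = n7 OR n2 = false OR true = true
n15 = n6 OR n10 = false OR true = true

n3 = true, n15 = true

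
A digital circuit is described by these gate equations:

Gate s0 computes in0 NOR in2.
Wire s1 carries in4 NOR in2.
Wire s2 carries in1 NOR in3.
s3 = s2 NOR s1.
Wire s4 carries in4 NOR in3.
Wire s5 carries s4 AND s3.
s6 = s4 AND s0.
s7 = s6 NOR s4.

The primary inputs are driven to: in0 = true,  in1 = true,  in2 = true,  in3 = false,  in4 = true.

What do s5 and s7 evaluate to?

s0 = in0 NOR in2 = true NOR true = false
s1 = in4 NOR in2 = true NOR true = false
s2 = in1 NOR in3 = true NOR false = false
s3 = s2 NOR s1 = false NOR false = true
s4 = in4 NOR in3 = true NOR false = false
s5 = s4 AND s3 = false AND true = false
s6 = s4 AND s0 = false AND false = false
s7 = s6 NOR s4 = false NOR false = true

s5 = false; s7 = true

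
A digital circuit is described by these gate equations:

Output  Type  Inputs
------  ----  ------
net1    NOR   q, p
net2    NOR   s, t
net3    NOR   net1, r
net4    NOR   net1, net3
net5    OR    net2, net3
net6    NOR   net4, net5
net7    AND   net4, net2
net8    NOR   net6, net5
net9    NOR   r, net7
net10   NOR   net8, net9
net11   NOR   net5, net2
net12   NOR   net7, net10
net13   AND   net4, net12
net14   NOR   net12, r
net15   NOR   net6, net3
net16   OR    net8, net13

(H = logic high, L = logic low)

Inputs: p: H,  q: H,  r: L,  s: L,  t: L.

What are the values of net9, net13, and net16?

net9 = H; net13 = L; net16 = L

net1 = q NOR p = H NOR H = L
net2 = s NOR t = L NOR L = H
net3 = net1 NOR r = L NOR L = H
net4 = net1 NOR net3 = L NOR H = L
net5 = net2 OR net3 = H OR H = H
net6 = net4 NOR net5 = L NOR H = L
net7 = net4 AND net2 = L AND H = L
net8 = net6 NOR net5 = L NOR H = L
net9 = r NOR net7 = L NOR L = H
net10 = net8 NOR net9 = L NOR H = L
net12 = net7 NOR net10 = L NOR L = H
net13 = net4 AND net12 = L AND H = L
net16 = net8 OR net13 = L OR L = L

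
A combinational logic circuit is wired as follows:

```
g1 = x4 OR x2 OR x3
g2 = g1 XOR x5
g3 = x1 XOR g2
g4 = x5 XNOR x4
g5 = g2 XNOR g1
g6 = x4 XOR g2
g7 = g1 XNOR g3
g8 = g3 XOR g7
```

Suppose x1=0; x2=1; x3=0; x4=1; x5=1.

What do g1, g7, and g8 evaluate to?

g1 = 1  g7 = 0  g8 = 0

g1 = x4 OR x2 OR x3 = 1 OR 1 OR 0 = 1
g2 = g1 XOR x5 = 1 XOR 1 = 0
g3 = x1 XOR g2 = 0 XOR 0 = 0
g7 = g1 XNOR g3 = 1 XNOR 0 = 0
g8 = g3 XOR g7 = 0 XOR 0 = 0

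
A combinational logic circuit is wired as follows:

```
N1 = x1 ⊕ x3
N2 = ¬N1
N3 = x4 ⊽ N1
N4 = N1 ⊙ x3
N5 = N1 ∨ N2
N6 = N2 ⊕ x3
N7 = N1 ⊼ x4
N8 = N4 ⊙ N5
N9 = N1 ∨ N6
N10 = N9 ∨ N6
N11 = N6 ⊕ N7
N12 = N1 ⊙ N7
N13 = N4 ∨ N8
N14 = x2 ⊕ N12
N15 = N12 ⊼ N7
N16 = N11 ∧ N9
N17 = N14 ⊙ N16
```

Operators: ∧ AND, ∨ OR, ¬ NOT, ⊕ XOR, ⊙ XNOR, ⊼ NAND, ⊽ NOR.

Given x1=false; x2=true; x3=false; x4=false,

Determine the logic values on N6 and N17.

N1 = x1 XOR x3 = false XOR false = false
N2 = NOT N1 = NOT false = true
N6 = N2 XOR x3 = true XOR false = true
N7 = N1 NAND x4 = false NAND false = true
N9 = N1 OR N6 = false OR true = true
N11 = N6 XOR N7 = true XOR true = false
N12 = N1 XNOR N7 = false XNOR true = false
N14 = x2 XOR N12 = true XOR false = true
N16 = N11 AND N9 = false AND true = false
N17 = N14 XNOR N16 = true XNOR false = false

N6 = true, N17 = false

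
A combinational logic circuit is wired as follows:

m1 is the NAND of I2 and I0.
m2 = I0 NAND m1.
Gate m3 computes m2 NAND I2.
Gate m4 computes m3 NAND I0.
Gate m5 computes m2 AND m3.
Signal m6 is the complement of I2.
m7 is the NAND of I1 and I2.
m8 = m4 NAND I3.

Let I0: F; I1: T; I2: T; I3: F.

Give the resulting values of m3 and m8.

m3 = F, m8 = T

m1 = I2 NAND I0 = T NAND F = T
m2 = I0 NAND m1 = F NAND T = T
m3 = m2 NAND I2 = T NAND T = F
m4 = m3 NAND I0 = F NAND F = T
m8 = m4 NAND I3 = T NAND F = T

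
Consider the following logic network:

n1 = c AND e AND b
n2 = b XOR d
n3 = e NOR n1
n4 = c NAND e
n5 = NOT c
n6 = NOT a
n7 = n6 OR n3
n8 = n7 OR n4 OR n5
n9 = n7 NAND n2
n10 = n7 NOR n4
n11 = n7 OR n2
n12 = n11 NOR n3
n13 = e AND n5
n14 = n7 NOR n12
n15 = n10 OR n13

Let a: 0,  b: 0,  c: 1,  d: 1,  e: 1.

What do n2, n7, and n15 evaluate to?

n2 = 1; n7 = 1; n15 = 0

n1 = c AND e AND b = 1 AND 1 AND 0 = 0
n2 = b XOR d = 0 XOR 1 = 1
n3 = e NOR n1 = 1 NOR 0 = 0
n4 = c NAND e = 1 NAND 1 = 0
n5 = NOT c = NOT 1 = 0
n6 = NOT a = NOT 0 = 1
n7 = n6 OR n3 = 1 OR 0 = 1
n10 = n7 NOR n4 = 1 NOR 0 = 0
n13 = e AND n5 = 1 AND 0 = 0
n15 = n10 OR n13 = 0 OR 0 = 0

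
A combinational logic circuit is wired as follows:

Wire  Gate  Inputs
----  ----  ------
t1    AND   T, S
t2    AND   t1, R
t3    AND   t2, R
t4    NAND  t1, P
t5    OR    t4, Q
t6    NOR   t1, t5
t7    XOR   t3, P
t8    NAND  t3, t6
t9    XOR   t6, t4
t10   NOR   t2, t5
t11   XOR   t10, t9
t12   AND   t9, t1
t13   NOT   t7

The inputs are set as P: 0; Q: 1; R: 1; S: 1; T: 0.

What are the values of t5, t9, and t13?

t5 = 1, t9 = 1, t13 = 1

t1 = T AND S = 0 AND 1 = 0
t2 = t1 AND R = 0 AND 1 = 0
t3 = t2 AND R = 0 AND 1 = 0
t4 = t1 NAND P = 0 NAND 0 = 1
t5 = t4 OR Q = 1 OR 1 = 1
t6 = t1 NOR t5 = 0 NOR 1 = 0
t7 = t3 XOR P = 0 XOR 0 = 0
t9 = t6 XOR t4 = 0 XOR 1 = 1
t13 = NOT t7 = NOT 0 = 1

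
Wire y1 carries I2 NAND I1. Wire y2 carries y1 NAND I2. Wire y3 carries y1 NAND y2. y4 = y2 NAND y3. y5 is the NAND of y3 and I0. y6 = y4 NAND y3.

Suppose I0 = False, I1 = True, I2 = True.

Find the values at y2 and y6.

y1 = I2 NAND I1 = True NAND True = False
y2 = y1 NAND I2 = False NAND True = True
y3 = y1 NAND y2 = False NAND True = True
y4 = y2 NAND y3 = True NAND True = False
y6 = y4 NAND y3 = False NAND True = True

y2 = True, y6 = True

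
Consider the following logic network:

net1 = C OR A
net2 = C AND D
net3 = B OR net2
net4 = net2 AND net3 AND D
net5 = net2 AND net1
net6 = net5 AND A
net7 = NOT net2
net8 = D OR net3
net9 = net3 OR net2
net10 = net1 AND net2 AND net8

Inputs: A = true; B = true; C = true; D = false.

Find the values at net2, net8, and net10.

net2 = false; net8 = true; net10 = false

net1 = C OR A = true OR true = true
net2 = C AND D = true AND false = false
net3 = B OR net2 = true OR false = true
net8 = D OR net3 = false OR true = true
net10 = net1 AND net2 AND net8 = true AND false AND true = false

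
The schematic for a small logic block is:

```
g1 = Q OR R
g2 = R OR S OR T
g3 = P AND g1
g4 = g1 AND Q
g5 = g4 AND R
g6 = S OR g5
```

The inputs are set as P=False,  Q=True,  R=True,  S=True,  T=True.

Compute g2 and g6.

g1 = Q OR R = True OR True = True
g2 = R OR S OR T = True OR True OR True = True
g4 = g1 AND Q = True AND True = True
g5 = g4 AND R = True AND True = True
g6 = S OR g5 = True OR True = True

g2 = True, g6 = True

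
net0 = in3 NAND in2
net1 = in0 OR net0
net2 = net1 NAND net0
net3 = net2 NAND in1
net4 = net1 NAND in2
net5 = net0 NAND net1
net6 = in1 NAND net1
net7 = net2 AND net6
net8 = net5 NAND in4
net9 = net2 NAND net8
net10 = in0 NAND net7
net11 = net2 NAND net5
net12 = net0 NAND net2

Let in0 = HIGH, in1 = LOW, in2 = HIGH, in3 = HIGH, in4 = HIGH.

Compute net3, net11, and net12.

net3 = HIGH  net11 = LOW  net12 = HIGH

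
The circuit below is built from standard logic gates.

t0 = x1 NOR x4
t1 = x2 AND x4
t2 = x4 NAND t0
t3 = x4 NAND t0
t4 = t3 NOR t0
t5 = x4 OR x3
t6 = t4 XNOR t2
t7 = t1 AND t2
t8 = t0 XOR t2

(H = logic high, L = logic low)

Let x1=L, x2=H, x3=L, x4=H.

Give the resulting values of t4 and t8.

t4 = L; t8 = H

t0 = x1 NOR x4 = L NOR H = L
t2 = x4 NAND t0 = H NAND L = H
t3 = x4 NAND t0 = H NAND L = H
t4 = t3 NOR t0 = H NOR L = L
t8 = t0 XOR t2 = L XOR H = H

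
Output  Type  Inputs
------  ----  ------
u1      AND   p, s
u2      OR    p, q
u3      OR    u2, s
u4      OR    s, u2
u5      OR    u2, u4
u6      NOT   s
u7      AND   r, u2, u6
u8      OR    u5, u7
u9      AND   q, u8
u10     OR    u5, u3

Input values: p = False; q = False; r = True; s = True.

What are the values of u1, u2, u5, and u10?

u1 = False, u2 = False, u5 = True, u10 = True

u1 = p AND s = False AND True = False
u2 = p OR q = False OR False = False
u3 = u2 OR s = False OR True = True
u4 = s OR u2 = True OR False = True
u5 = u2 OR u4 = False OR True = True
u10 = u5 OR u3 = True OR True = True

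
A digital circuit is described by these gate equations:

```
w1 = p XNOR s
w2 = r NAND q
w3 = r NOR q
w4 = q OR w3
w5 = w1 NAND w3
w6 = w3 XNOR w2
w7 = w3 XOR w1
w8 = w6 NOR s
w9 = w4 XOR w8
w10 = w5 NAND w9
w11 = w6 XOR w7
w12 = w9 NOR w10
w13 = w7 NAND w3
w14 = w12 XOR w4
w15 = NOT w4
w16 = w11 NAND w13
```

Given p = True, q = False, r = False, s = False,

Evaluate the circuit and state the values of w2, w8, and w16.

w2 = True  w8 = False  w16 = True

w1 = p XNOR s = True XNOR False = False
w2 = r NAND q = False NAND False = True
w3 = r NOR q = False NOR False = True
w6 = w3 XNOR w2 = True XNOR True = True
w7 = w3 XOR w1 = True XOR False = True
w8 = w6 NOR s = True NOR False = False
w11 = w6 XOR w7 = True XOR True = False
w13 = w7 NAND w3 = True NAND True = False
w16 = w11 NAND w13 = False NAND False = True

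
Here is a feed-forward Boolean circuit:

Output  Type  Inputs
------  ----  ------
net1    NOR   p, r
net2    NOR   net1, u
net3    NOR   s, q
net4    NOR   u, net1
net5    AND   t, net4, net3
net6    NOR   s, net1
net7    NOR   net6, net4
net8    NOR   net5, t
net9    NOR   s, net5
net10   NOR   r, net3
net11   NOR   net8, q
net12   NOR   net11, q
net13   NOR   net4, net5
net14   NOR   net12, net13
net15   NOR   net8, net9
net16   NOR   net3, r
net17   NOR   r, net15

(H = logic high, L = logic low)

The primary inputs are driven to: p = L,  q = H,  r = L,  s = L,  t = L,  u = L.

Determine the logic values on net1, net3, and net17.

net1 = H  net3 = L  net17 = H

net1 = p NOR r = L NOR L = H
net3 = s NOR q = L NOR H = L
net4 = u NOR net1 = L NOR H = L
net5 = t AND net4 AND net3 = L AND L AND L = L
net8 = net5 NOR t = L NOR L = H
net9 = s NOR net5 = L NOR L = H
net15 = net8 NOR net9 = H NOR H = L
net17 = r NOR net15 = L NOR L = H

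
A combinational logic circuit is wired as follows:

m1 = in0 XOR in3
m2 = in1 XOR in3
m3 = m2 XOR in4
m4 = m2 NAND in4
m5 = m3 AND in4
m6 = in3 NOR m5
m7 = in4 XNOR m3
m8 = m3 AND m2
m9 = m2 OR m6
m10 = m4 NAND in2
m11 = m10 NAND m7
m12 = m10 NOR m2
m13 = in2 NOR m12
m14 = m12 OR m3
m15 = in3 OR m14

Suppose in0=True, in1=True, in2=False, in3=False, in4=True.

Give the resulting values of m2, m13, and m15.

m2 = in1 XOR in3 = True XOR False = True
m3 = m2 XOR in4 = True XOR True = False
m4 = m2 NAND in4 = True NAND True = False
m10 = m4 NAND in2 = False NAND False = True
m12 = m10 NOR m2 = True NOR True = False
m13 = in2 NOR m12 = False NOR False = True
m14 = m12 OR m3 = False OR False = False
m15 = in3 OR m14 = False OR False = False

m2 = True; m13 = True; m15 = False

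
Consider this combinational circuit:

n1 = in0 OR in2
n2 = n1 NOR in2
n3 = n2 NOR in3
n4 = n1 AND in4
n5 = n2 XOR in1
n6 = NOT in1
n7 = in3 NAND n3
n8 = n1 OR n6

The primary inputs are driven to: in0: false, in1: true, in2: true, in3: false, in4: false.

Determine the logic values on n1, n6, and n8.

n1 = true; n6 = false; n8 = true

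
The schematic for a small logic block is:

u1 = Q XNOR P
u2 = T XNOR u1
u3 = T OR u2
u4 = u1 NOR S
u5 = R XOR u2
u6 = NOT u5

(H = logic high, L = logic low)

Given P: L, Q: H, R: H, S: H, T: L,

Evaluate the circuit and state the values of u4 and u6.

u4 = L, u6 = H

u1 = Q XNOR P = H XNOR L = L
u2 = T XNOR u1 = L XNOR L = H
u4 = u1 NOR S = L NOR H = L
u5 = R XOR u2 = H XOR H = L
u6 = NOT u5 = NOT L = H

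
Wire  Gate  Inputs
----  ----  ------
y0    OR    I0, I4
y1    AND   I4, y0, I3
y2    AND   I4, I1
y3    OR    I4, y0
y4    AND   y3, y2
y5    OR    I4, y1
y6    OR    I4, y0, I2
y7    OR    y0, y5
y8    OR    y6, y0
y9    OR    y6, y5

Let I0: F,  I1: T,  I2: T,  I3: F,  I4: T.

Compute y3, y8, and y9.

y0 = I0 OR I4 = F OR T = T
y1 = I4 AND y0 AND I3 = T AND T AND F = F
y3 = I4 OR y0 = T OR T = T
y5 = I4 OR y1 = T OR F = T
y6 = I4 OR y0 OR I2 = T OR T OR T = T
y8 = y6 OR y0 = T OR T = T
y9 = y6 OR y5 = T OR T = T

y3 = T, y8 = T, y9 = T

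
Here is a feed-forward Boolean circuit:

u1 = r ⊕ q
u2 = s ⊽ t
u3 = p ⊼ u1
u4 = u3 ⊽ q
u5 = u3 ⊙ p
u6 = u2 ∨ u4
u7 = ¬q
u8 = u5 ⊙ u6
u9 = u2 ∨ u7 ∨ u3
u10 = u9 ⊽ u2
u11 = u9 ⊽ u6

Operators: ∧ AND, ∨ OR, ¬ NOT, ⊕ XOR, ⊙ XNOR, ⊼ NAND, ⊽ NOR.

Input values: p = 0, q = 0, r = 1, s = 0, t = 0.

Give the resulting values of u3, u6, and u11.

u1 = r XOR q = 1 XOR 0 = 1
u2 = s NOR t = 0 NOR 0 = 1
u3 = p NAND u1 = 0 NAND 1 = 1
u4 = u3 NOR q = 1 NOR 0 = 0
u6 = u2 OR u4 = 1 OR 0 = 1
u7 = NOT q = NOT 0 = 1
u9 = u2 OR u7 OR u3 = 1 OR 1 OR 1 = 1
u11 = u9 NOR u6 = 1 NOR 1 = 0

u3 = 1; u6 = 1; u11 = 0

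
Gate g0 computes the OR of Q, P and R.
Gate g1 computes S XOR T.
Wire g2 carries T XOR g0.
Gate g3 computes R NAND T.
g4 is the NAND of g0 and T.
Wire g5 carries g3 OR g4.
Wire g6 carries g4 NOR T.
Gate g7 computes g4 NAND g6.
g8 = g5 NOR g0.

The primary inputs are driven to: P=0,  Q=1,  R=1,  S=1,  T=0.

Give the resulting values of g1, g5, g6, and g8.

g0 = Q OR P OR R = 1 OR 0 OR 1 = 1
g1 = S XOR T = 1 XOR 0 = 1
g3 = R NAND T = 1 NAND 0 = 1
g4 = g0 NAND T = 1 NAND 0 = 1
g5 = g3 OR g4 = 1 OR 1 = 1
g6 = g4 NOR T = 1 NOR 0 = 0
g8 = g5 NOR g0 = 1 NOR 1 = 0

g1 = 1, g5 = 1, g6 = 0, g8 = 0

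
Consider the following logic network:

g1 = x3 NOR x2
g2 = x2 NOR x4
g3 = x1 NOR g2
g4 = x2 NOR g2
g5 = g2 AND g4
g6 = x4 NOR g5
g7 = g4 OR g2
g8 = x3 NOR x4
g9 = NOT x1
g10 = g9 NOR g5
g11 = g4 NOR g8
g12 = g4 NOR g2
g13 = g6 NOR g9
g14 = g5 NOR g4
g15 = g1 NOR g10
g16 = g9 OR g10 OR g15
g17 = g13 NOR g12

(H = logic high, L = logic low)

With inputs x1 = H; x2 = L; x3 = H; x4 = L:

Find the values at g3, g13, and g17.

g3 = L, g13 = L, g17 = H

g2 = x2 NOR x4 = L NOR L = H
g3 = x1 NOR g2 = H NOR H = L
g4 = x2 NOR g2 = L NOR H = L
g5 = g2 AND g4 = H AND L = L
g6 = x4 NOR g5 = L NOR L = H
g9 = NOT x1 = NOT H = L
g12 = g4 NOR g2 = L NOR H = L
g13 = g6 NOR g9 = H NOR L = L
g17 = g13 NOR g12 = L NOR L = H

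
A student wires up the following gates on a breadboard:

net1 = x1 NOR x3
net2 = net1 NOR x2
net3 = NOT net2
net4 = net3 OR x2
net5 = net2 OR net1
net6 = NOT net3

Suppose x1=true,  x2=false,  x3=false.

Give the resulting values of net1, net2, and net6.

net1 = x1 NOR x3 = true NOR false = false
net2 = net1 NOR x2 = false NOR false = true
net3 = NOT net2 = NOT true = false
net6 = NOT net3 = NOT false = true

net1 = false  net2 = true  net6 = true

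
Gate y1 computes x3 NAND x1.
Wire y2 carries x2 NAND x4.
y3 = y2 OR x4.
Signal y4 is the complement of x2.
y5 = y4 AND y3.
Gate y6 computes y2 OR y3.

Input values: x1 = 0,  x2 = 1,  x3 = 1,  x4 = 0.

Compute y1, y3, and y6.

y1 = 1; y3 = 1; y6 = 1

y1 = x3 NAND x1 = 1 NAND 0 = 1
y2 = x2 NAND x4 = 1 NAND 0 = 1
y3 = y2 OR x4 = 1 OR 0 = 1
y6 = y2 OR y3 = 1 OR 1 = 1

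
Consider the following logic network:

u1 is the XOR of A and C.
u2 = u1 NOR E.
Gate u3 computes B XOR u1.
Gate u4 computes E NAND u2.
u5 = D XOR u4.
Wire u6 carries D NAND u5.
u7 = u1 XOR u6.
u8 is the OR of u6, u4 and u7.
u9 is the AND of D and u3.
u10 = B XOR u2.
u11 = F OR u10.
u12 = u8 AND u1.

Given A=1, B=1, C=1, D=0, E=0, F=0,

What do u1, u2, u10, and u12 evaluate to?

u1 = 0; u2 = 1; u10 = 0; u12 = 0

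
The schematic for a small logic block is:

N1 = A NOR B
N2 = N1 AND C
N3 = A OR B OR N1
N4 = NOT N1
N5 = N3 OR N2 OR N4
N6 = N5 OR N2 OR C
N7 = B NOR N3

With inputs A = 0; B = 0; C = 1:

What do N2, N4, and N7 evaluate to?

N1 = A NOR B = 0 NOR 0 = 1
N2 = N1 AND C = 1 AND 1 = 1
N3 = A OR B OR N1 = 0 OR 0 OR 1 = 1
N4 = NOT N1 = NOT 1 = 0
N7 = B NOR N3 = 0 NOR 1 = 0

N2 = 1, N4 = 0, N7 = 0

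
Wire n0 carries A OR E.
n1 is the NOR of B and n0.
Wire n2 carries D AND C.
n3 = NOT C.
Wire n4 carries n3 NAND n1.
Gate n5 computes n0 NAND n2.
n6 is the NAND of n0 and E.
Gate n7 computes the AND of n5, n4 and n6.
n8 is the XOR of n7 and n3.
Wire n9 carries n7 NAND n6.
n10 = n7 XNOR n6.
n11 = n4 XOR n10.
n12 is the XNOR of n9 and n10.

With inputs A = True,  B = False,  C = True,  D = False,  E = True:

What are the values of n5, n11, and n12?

n5 = True, n11 = False, n12 = True

n0 = A OR E = True OR True = True
n1 = B NOR n0 = False NOR True = False
n2 = D AND C = False AND True = False
n3 = NOT C = NOT True = False
n4 = n3 NAND n1 = False NAND False = True
n5 = n0 NAND n2 = True NAND False = True
n6 = n0 NAND E = True NAND True = False
n7 = n5 AND n4 AND n6 = True AND True AND False = False
n9 = n7 NAND n6 = False NAND False = True
n10 = n7 XNOR n6 = False XNOR False = True
n11 = n4 XOR n10 = True XOR True = False
n12 = n9 XNOR n10 = True XNOR True = True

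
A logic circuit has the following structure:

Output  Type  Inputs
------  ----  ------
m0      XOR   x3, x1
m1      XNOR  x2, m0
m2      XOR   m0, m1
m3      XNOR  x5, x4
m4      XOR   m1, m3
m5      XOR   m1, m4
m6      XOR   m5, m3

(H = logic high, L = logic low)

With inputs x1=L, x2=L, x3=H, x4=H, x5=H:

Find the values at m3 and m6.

m0 = x3 XOR x1 = H XOR L = H
m1 = x2 XNOR m0 = L XNOR H = L
m3 = x5 XNOR x4 = H XNOR H = H
m4 = m1 XOR m3 = L XOR H = H
m5 = m1 XOR m4 = L XOR H = H
m6 = m5 XOR m3 = H XOR H = L

m3 = H; m6 = L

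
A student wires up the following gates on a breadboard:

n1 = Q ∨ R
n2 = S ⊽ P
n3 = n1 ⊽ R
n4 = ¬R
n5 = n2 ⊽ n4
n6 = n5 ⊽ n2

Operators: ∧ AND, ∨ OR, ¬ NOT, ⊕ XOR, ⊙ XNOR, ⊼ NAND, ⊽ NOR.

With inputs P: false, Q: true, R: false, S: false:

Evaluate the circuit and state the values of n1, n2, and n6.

n1 = Q OR R = true OR false = true
n2 = S NOR P = false NOR false = true
n4 = NOT R = NOT false = true
n5 = n2 NOR n4 = true NOR true = false
n6 = n5 NOR n2 = false NOR true = false

n1 = true; n2 = true; n6 = false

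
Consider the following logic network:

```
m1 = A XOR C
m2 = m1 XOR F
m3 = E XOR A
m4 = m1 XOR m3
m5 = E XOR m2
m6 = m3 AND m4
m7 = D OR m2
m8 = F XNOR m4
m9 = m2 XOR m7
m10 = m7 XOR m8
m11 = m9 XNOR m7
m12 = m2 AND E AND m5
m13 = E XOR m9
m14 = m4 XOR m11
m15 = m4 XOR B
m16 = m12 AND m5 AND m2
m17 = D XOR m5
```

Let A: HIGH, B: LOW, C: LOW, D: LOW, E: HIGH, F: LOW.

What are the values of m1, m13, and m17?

m1 = HIGH, m13 = HIGH, m17 = LOW

m1 = A XOR C = HIGH XOR LOW = HIGH
m2 = m1 XOR F = HIGH XOR LOW = HIGH
m5 = E XOR m2 = HIGH XOR HIGH = LOW
m7 = D OR m2 = LOW OR HIGH = HIGH
m9 = m2 XOR m7 = HIGH XOR HIGH = LOW
m13 = E XOR m9 = HIGH XOR LOW = HIGH
m17 = D XOR m5 = LOW XOR LOW = LOW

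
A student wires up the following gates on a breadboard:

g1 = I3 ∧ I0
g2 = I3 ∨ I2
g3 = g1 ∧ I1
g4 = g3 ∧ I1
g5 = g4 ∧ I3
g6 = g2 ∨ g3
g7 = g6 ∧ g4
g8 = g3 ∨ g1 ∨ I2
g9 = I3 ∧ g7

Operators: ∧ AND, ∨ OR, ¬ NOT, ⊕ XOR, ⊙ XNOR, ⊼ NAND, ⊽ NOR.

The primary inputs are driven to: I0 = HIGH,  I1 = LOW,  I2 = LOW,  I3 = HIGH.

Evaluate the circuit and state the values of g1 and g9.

g1 = HIGH  g9 = LOW

g1 = I3 AND I0 = HIGH AND HIGH = HIGH
g2 = I3 OR I2 = HIGH OR LOW = HIGH
g3 = g1 AND I1 = HIGH AND LOW = LOW
g4 = g3 AND I1 = LOW AND LOW = LOW
g6 = g2 OR g3 = HIGH OR LOW = HIGH
g7 = g6 AND g4 = HIGH AND LOW = LOW
g9 = I3 AND g7 = HIGH AND LOW = LOW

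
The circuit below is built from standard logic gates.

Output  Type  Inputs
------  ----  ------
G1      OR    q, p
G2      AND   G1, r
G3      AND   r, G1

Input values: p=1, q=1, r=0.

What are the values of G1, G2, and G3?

G1 = 1  G2 = 0  G3 = 0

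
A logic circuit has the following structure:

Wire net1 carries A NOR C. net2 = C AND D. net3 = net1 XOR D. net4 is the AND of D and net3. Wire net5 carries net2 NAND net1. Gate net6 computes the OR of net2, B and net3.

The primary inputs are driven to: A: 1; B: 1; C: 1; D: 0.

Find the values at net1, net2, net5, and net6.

net1 = 0  net2 = 0  net5 = 1  net6 = 1

net1 = A NOR C = 1 NOR 1 = 0
net2 = C AND D = 1 AND 0 = 0
net3 = net1 XOR D = 0 XOR 0 = 0
net5 = net2 NAND net1 = 0 NAND 0 = 1
net6 = net2 OR B OR net3 = 0 OR 1 OR 0 = 1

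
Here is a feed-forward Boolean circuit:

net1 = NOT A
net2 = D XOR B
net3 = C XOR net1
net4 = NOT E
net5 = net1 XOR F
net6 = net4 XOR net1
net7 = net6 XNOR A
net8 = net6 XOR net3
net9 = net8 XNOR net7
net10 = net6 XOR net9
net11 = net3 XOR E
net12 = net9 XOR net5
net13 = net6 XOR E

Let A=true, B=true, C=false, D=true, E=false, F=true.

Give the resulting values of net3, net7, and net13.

net1 = NOT A = NOT true = false
net3 = C XOR net1 = false XOR false = false
net4 = NOT E = NOT false = true
net6 = net4 XOR net1 = true XOR false = true
net7 = net6 XNOR A = true XNOR true = true
net13 = net6 XOR E = true XOR false = true

net3 = false; net7 = true; net13 = true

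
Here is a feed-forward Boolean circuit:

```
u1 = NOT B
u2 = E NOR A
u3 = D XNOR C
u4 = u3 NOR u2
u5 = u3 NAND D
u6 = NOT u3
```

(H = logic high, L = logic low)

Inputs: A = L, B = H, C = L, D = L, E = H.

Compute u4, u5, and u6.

u4 = L; u5 = H; u6 = L

u2 = E NOR A = H NOR L = L
u3 = D XNOR C = L XNOR L = H
u4 = u3 NOR u2 = H NOR L = L
u5 = u3 NAND D = H NAND L = H
u6 = NOT u3 = NOT H = L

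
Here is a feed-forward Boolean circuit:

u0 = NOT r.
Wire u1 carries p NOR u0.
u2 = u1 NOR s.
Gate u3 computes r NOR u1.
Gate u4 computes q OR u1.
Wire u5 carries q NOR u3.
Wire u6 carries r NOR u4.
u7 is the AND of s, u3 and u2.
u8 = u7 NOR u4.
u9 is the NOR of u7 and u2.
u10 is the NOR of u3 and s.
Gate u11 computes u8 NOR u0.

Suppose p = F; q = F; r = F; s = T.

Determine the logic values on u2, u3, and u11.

u2 = F, u3 = T, u11 = F

u0 = NOT r = NOT F = T
u1 = p NOR u0 = F NOR T = F
u2 = u1 NOR s = F NOR T = F
u3 = r NOR u1 = F NOR F = T
u4 = q OR u1 = F OR F = F
u7 = s AND u3 AND u2 = T AND T AND F = F
u8 = u7 NOR u4 = F NOR F = T
u11 = u8 NOR u0 = T NOR T = F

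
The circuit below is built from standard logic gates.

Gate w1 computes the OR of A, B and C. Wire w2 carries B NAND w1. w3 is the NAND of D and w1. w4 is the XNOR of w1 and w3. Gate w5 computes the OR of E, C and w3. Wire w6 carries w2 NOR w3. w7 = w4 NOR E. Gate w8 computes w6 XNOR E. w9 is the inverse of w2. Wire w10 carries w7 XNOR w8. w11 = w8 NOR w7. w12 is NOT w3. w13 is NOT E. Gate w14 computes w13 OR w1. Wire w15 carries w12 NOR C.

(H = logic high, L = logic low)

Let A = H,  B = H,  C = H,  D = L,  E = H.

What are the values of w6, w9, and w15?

w6 = L, w9 = H, w15 = L

w1 = A OR B OR C = H OR H OR H = H
w2 = B NAND w1 = H NAND H = L
w3 = D NAND w1 = L NAND H = H
w6 = w2 NOR w3 = L NOR H = L
w9 = NOT w2 = NOT L = H
w12 = NOT w3 = NOT H = L
w15 = w12 NOR C = L NOR H = L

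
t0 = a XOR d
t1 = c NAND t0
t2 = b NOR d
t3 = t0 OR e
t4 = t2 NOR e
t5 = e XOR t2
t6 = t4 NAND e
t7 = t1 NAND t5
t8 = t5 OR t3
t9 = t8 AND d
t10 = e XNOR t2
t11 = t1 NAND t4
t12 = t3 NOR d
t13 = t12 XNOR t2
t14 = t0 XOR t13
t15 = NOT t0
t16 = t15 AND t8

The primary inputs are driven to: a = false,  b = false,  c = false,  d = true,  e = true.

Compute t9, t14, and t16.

t9 = true; t14 = false; t16 = false

t0 = a XOR d = false XOR true = true
t2 = b NOR d = false NOR true = false
t3 = t0 OR e = true OR true = true
t5 = e XOR t2 = true XOR false = true
t8 = t5 OR t3 = true OR true = true
t9 = t8 AND d = true AND true = true
t12 = t3 NOR d = true NOR true = false
t13 = t12 XNOR t2 = false XNOR false = true
t14 = t0 XOR t13 = true XOR true = false
t15 = NOT t0 = NOT true = false
t16 = t15 AND t8 = false AND true = false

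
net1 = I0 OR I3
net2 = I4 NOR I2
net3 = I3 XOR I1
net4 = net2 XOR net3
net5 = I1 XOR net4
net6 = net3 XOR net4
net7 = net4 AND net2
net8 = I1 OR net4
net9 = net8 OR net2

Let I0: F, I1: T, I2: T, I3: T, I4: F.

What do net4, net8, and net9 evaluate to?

net2 = I4 NOR I2 = F NOR T = F
net3 = I3 XOR I1 = T XOR T = F
net4 = net2 XOR net3 = F XOR F = F
net8 = I1 OR net4 = T OR F = T
net9 = net8 OR net2 = T OR F = T

net4 = F, net8 = T, net9 = T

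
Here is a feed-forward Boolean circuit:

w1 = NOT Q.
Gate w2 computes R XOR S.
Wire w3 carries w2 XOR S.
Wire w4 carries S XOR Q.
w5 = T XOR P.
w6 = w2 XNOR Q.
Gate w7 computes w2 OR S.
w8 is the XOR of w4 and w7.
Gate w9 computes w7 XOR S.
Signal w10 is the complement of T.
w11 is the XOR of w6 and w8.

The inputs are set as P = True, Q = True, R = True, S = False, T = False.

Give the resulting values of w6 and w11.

w6 = True, w11 = True

w2 = R XOR S = True XOR False = True
w4 = S XOR Q = False XOR True = True
w6 = w2 XNOR Q = True XNOR True = True
w7 = w2 OR S = True OR False = True
w8 = w4 XOR w7 = True XOR True = False
w11 = w6 XOR w8 = True XOR False = True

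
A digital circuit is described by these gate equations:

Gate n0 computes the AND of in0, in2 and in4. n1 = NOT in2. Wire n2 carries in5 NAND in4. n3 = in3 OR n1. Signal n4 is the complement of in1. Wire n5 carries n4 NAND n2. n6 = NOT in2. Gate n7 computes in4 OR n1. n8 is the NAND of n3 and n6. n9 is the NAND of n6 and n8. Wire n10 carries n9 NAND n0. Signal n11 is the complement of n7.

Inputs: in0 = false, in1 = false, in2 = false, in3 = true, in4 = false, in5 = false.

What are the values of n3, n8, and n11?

n3 = true  n8 = false  n11 = false

n1 = NOT in2 = NOT false = true
n3 = in3 OR n1 = true OR true = true
n6 = NOT in2 = NOT false = true
n7 = in4 OR n1 = false OR true = true
n8 = n3 NAND n6 = true NAND true = false
n11 = NOT n7 = NOT true = false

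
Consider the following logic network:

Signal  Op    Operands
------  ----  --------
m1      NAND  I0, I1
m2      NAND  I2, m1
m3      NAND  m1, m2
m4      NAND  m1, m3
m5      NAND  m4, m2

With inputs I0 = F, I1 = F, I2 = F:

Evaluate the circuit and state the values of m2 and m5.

m1 = I0 NAND I1 = F NAND F = T
m2 = I2 NAND m1 = F NAND T = T
m3 = m1 NAND m2 = T NAND T = F
m4 = m1 NAND m3 = T NAND F = T
m5 = m4 NAND m2 = T NAND T = F

m2 = T  m5 = F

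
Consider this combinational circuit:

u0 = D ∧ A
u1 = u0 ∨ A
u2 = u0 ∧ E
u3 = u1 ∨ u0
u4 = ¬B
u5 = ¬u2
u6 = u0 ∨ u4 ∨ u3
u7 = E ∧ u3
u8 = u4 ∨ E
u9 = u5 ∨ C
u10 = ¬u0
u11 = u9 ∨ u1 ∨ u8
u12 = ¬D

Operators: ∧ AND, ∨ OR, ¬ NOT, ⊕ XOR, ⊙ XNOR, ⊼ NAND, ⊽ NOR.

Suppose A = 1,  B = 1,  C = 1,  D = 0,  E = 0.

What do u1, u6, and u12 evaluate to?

u0 = D AND A = 0 AND 1 = 0
u1 = u0 OR A = 0 OR 1 = 1
u3 = u1 OR u0 = 1 OR 0 = 1
u4 = NOT B = NOT 1 = 0
u6 = u0 OR u4 OR u3 = 0 OR 0 OR 1 = 1
u12 = NOT D = NOT 0 = 1

u1 = 1  u6 = 1  u12 = 1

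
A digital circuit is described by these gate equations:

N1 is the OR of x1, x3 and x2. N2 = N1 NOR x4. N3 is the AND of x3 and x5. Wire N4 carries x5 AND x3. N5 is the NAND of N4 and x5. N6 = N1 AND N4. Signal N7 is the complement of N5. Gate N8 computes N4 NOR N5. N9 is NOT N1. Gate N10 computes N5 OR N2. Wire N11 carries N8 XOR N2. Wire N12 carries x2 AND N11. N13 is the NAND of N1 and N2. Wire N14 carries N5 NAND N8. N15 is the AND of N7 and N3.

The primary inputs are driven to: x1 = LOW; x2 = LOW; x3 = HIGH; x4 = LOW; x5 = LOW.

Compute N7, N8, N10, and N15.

N7 = LOW, N8 = LOW, N10 = HIGH, N15 = LOW

N1 = x1 OR x3 OR x2 = LOW OR HIGH OR LOW = HIGH
N2 = N1 NOR x4 = HIGH NOR LOW = LOW
N3 = x3 AND x5 = HIGH AND LOW = LOW
N4 = x5 AND x3 = LOW AND HIGH = LOW
N5 = N4 NAND x5 = LOW NAND LOW = HIGH
N7 = NOT N5 = NOT HIGH = LOW
N8 = N4 NOR N5 = LOW NOR HIGH = LOW
N10 = N5 OR N2 = HIGH OR LOW = HIGH
N15 = N7 AND N3 = LOW AND LOW = LOW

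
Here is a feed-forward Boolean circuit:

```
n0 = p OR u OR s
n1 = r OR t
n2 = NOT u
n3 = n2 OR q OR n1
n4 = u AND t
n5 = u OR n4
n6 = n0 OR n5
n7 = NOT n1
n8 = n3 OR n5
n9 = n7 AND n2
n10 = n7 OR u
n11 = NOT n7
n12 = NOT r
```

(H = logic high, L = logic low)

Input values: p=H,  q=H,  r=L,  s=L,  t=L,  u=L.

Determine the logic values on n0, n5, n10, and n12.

n0 = p OR u OR s = H OR L OR L = H
n1 = r OR t = L OR L = L
n4 = u AND t = L AND L = L
n5 = u OR n4 = L OR L = L
n7 = NOT n1 = NOT L = H
n10 = n7 OR u = H OR L = H
n12 = NOT r = NOT L = H

n0 = H; n5 = L; n10 = H; n12 = H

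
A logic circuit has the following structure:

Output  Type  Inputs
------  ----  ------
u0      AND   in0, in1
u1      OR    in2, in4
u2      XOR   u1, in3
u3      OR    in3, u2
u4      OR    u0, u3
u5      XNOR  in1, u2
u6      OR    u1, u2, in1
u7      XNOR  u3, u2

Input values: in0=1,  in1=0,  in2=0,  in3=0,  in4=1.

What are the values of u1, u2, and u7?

u1 = 1, u2 = 1, u7 = 1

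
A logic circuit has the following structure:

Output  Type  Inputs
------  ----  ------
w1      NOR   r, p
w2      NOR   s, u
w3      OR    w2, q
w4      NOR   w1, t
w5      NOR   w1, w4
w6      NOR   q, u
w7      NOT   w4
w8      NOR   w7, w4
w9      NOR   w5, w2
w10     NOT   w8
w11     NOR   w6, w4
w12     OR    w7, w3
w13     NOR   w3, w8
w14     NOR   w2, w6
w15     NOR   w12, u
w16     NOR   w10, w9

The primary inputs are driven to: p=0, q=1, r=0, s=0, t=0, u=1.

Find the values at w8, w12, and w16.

w1 = r NOR p = 0 NOR 0 = 1
w2 = s NOR u = 0 NOR 1 = 0
w3 = w2 OR q = 0 OR 1 = 1
w4 = w1 NOR t = 1 NOR 0 = 0
w5 = w1 NOR w4 = 1 NOR 0 = 0
w7 = NOT w4 = NOT 0 = 1
w8 = w7 NOR w4 = 1 NOR 0 = 0
w9 = w5 NOR w2 = 0 NOR 0 = 1
w10 = NOT w8 = NOT 0 = 1
w12 = w7 OR w3 = 1 OR 1 = 1
w16 = w10 NOR w9 = 1 NOR 1 = 0

w8 = 0  w12 = 1  w16 = 0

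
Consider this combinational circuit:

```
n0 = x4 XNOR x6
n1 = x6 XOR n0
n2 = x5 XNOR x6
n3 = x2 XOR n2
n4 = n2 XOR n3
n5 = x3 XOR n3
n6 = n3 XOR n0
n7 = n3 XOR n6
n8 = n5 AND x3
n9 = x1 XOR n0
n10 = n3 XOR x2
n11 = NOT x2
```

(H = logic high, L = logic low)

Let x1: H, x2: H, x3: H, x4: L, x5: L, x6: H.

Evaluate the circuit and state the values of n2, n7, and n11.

n2 = L, n7 = L, n11 = L

n0 = x4 XNOR x6 = L XNOR H = L
n2 = x5 XNOR x6 = L XNOR H = L
n3 = x2 XOR n2 = H XOR L = H
n6 = n3 XOR n0 = H XOR L = H
n7 = n3 XOR n6 = H XOR H = L
n11 = NOT x2 = NOT H = L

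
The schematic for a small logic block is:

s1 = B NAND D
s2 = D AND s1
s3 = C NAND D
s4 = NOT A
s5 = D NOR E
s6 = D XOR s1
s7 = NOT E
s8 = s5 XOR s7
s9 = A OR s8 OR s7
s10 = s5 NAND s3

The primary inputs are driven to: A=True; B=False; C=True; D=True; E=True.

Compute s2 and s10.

s1 = B NAND D = False NAND True = True
s2 = D AND s1 = True AND True = True
s3 = C NAND D = True NAND True = False
s5 = D NOR E = True NOR True = False
s10 = s5 NAND s3 = False NAND False = True

s2 = True; s10 = True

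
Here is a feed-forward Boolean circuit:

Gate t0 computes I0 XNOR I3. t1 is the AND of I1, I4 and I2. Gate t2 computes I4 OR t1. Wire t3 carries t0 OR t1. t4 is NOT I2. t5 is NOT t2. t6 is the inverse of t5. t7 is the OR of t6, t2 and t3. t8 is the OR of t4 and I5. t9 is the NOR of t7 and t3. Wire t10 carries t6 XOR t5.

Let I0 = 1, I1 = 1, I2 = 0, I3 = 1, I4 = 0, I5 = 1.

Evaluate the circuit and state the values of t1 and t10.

t1 = I1 AND I4 AND I2 = 1 AND 0 AND 0 = 0
t2 = I4 OR t1 = 0 OR 0 = 0
t5 = NOT t2 = NOT 0 = 1
t6 = NOT t5 = NOT 1 = 0
t10 = t6 XOR t5 = 0 XOR 1 = 1

t1 = 0  t10 = 1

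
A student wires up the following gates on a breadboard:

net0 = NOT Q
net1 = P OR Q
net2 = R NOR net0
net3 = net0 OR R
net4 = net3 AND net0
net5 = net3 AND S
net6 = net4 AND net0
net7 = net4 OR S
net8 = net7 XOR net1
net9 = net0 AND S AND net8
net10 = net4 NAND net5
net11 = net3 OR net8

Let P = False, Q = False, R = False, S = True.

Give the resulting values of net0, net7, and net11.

net0 = True, net7 = True, net11 = True

net0 = NOT Q = NOT False = True
net1 = P OR Q = False OR False = False
net3 = net0 OR R = True OR False = True
net4 = net3 AND net0 = True AND True = True
net7 = net4 OR S = True OR True = True
net8 = net7 XOR net1 = True XOR False = True
net11 = net3 OR net8 = True OR True = True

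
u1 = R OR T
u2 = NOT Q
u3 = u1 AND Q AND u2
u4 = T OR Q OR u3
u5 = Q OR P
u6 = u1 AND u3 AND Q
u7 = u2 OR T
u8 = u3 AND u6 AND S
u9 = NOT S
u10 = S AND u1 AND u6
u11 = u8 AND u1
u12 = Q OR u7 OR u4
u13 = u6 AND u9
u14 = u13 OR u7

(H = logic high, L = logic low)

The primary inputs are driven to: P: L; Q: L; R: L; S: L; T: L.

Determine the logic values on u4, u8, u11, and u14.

u4 = L  u8 = L  u11 = L  u14 = H

u1 = R OR T = L OR L = L
u2 = NOT Q = NOT L = H
u3 = u1 AND Q AND u2 = L AND L AND H = L
u4 = T OR Q OR u3 = L OR L OR L = L
u6 = u1 AND u3 AND Q = L AND L AND L = L
u7 = u2 OR T = H OR L = H
u8 = u3 AND u6 AND S = L AND L AND L = L
u9 = NOT S = NOT L = H
u11 = u8 AND u1 = L AND L = L
u13 = u6 AND u9 = L AND H = L
u14 = u13 OR u7 = L OR H = H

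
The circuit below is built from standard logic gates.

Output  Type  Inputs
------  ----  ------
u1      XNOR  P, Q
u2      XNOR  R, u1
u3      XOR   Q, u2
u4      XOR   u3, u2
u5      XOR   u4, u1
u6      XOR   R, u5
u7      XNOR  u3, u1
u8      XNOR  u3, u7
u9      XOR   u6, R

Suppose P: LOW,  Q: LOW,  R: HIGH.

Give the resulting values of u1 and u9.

u1 = HIGH  u9 = HIGH

u1 = P XNOR Q = LOW XNOR LOW = HIGH
u2 = R XNOR u1 = HIGH XNOR HIGH = HIGH
u3 = Q XOR u2 = LOW XOR HIGH = HIGH
u4 = u3 XOR u2 = HIGH XOR HIGH = LOW
u5 = u4 XOR u1 = LOW XOR HIGH = HIGH
u6 = R XOR u5 = HIGH XOR HIGH = LOW
u9 = u6 XOR R = LOW XOR HIGH = HIGH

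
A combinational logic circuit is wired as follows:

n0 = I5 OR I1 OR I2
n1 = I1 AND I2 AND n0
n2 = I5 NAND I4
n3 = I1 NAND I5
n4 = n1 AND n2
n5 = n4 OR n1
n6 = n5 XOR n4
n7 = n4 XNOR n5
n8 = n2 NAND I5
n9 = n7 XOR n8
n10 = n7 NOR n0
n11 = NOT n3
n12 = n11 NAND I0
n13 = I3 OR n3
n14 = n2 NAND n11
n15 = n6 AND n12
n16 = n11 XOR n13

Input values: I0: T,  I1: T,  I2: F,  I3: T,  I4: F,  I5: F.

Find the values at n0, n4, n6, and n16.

n0 = T, n4 = F, n6 = F, n16 = T

n0 = I5 OR I1 OR I2 = F OR T OR F = T
n1 = I1 AND I2 AND n0 = T AND F AND T = F
n2 = I5 NAND I4 = F NAND F = T
n3 = I1 NAND I5 = T NAND F = T
n4 = n1 AND n2 = F AND T = F
n5 = n4 OR n1 = F OR F = F
n6 = n5 XOR n4 = F XOR F = F
n11 = NOT n3 = NOT T = F
n13 = I3 OR n3 = T OR T = T
n16 = n11 XOR n13 = F XOR T = T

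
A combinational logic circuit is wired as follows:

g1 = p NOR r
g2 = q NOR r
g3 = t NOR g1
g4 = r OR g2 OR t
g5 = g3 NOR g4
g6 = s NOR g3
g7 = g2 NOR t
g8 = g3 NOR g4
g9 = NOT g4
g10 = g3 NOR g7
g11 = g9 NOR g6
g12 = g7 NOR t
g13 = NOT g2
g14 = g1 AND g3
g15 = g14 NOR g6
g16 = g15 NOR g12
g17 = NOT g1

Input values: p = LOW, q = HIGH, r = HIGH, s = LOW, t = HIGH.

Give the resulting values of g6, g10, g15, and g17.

g1 = p NOR r = LOW NOR HIGH = LOW
g2 = q NOR r = HIGH NOR HIGH = LOW
g3 = t NOR g1 = HIGH NOR LOW = LOW
g6 = s NOR g3 = LOW NOR LOW = HIGH
g7 = g2 NOR t = LOW NOR HIGH = LOW
g10 = g3 NOR g7 = LOW NOR LOW = HIGH
g14 = g1 AND g3 = LOW AND LOW = LOW
g15 = g14 NOR g6 = LOW NOR HIGH = LOW
g17 = NOT g1 = NOT LOW = HIGH

g6 = HIGH  g10 = HIGH  g15 = LOW  g17 = HIGH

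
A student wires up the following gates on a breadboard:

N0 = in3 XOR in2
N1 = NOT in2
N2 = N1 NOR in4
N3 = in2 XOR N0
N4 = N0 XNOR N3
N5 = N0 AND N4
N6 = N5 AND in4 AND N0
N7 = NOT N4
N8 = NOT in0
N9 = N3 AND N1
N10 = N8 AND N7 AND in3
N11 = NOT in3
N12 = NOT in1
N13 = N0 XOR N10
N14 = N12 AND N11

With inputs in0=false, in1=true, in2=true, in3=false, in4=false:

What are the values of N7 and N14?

N0 = in3 XOR in2 = false XOR true = true
N3 = in2 XOR N0 = true XOR true = false
N4 = N0 XNOR N3 = true XNOR false = false
N7 = NOT N4 = NOT false = true
N11 = NOT in3 = NOT false = true
N12 = NOT in1 = NOT true = false
N14 = N12 AND N11 = false AND true = false

N7 = true, N14 = false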